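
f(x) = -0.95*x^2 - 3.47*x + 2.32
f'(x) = -1.9*x - 3.47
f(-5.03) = -4.26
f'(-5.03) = 6.09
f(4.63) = -34.11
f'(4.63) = -12.27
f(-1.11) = 5.00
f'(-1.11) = -1.36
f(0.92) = -1.68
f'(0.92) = -5.22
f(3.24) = -18.90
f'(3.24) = -9.63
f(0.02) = 2.25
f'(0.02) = -3.51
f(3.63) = -22.79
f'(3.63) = -10.37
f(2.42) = -11.64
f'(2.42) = -8.07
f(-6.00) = -11.06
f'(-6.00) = 7.93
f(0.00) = 2.32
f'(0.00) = -3.47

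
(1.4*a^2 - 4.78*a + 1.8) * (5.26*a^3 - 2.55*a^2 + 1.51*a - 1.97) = 7.364*a^5 - 28.7128*a^4 + 23.771*a^3 - 14.5658*a^2 + 12.1346*a - 3.546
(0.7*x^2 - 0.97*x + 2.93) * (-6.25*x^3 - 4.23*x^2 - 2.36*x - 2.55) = -4.375*x^5 + 3.1015*x^4 - 15.8614*x^3 - 11.8897*x^2 - 4.4413*x - 7.4715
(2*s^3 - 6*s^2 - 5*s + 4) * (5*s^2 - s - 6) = 10*s^5 - 32*s^4 - 31*s^3 + 61*s^2 + 26*s - 24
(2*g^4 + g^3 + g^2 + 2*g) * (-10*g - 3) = -20*g^5 - 16*g^4 - 13*g^3 - 23*g^2 - 6*g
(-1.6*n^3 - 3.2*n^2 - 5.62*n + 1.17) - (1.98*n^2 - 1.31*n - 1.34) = -1.6*n^3 - 5.18*n^2 - 4.31*n + 2.51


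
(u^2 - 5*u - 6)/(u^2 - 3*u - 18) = (u + 1)/(u + 3)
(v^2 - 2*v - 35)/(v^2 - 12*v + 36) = (v^2 - 2*v - 35)/(v^2 - 12*v + 36)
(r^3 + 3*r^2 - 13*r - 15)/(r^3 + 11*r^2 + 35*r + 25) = (r - 3)/(r + 5)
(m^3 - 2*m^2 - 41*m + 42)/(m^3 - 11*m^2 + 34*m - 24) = (m^2 - m - 42)/(m^2 - 10*m + 24)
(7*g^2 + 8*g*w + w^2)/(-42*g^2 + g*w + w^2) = (g + w)/(-6*g + w)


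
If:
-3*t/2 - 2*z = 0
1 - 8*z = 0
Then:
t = -1/6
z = 1/8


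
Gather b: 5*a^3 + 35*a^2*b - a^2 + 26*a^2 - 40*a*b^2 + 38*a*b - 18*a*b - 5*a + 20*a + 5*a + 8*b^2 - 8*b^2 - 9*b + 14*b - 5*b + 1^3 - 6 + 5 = 5*a^3 + 25*a^2 - 40*a*b^2 + 20*a + b*(35*a^2 + 20*a)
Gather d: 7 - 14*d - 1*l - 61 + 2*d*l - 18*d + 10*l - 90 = d*(2*l - 32) + 9*l - 144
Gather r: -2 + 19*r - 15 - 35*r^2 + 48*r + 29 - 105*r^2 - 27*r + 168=-140*r^2 + 40*r + 180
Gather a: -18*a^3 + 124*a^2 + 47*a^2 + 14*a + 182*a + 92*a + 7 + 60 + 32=-18*a^3 + 171*a^2 + 288*a + 99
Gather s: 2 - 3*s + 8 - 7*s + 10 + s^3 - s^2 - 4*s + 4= s^3 - s^2 - 14*s + 24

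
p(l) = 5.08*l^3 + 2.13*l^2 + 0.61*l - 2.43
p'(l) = 15.24*l^2 + 4.26*l + 0.61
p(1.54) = 22.11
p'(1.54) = 43.31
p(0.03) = -2.41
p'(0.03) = 0.75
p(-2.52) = -71.74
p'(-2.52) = 86.65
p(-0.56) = -3.00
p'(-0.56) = 3.00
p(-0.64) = -3.28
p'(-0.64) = 4.13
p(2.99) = 154.23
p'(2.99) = 149.59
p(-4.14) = -328.91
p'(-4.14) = 244.18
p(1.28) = 12.49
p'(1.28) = 31.03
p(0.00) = -2.43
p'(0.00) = 0.61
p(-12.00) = -8481.27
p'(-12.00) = 2144.05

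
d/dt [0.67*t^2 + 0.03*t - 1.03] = 1.34*t + 0.03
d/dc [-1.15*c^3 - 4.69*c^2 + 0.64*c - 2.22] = -3.45*c^2 - 9.38*c + 0.64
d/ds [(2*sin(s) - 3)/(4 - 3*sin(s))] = -cos(s)/(3*sin(s) - 4)^2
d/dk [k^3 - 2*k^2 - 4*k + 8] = 3*k^2 - 4*k - 4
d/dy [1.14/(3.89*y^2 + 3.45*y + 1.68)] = (-8.8692*y - 3.933)/(3.89*y^2 + 3.45*y + 1.68)^2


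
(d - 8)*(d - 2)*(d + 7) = d^3 - 3*d^2 - 54*d + 112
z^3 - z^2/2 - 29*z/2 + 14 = (z - 7/2)*(z - 1)*(z + 4)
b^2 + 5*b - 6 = (b - 1)*(b + 6)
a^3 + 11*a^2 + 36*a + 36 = (a + 2)*(a + 3)*(a + 6)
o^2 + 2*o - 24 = (o - 4)*(o + 6)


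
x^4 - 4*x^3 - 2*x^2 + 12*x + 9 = (x - 3)^2*(x + 1)^2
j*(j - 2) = j^2 - 2*j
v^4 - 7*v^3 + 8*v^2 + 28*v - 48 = (v - 4)*(v - 3)*(v - 2)*(v + 2)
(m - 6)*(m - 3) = m^2 - 9*m + 18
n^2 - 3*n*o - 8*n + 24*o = (n - 8)*(n - 3*o)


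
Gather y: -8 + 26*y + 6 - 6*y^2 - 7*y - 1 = -6*y^2 + 19*y - 3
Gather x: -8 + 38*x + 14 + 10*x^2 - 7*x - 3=10*x^2 + 31*x + 3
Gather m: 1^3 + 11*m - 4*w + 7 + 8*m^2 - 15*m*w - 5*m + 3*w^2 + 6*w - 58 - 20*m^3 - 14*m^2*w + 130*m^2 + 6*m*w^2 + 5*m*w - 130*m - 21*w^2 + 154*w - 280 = -20*m^3 + m^2*(138 - 14*w) + m*(6*w^2 - 10*w - 124) - 18*w^2 + 156*w - 330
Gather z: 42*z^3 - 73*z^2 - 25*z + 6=42*z^3 - 73*z^2 - 25*z + 6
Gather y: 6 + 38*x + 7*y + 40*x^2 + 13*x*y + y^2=40*x^2 + 38*x + y^2 + y*(13*x + 7) + 6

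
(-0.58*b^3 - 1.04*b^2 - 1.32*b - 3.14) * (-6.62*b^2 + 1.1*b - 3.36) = 3.8396*b^5 + 6.2468*b^4 + 9.5432*b^3 + 22.8292*b^2 + 0.981199999999999*b + 10.5504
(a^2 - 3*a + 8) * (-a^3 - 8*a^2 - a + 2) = -a^5 - 5*a^4 + 15*a^3 - 59*a^2 - 14*a + 16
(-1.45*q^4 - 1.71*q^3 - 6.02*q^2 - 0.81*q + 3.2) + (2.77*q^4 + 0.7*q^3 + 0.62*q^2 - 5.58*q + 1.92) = 1.32*q^4 - 1.01*q^3 - 5.4*q^2 - 6.39*q + 5.12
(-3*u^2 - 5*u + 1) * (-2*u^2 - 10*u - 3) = 6*u^4 + 40*u^3 + 57*u^2 + 5*u - 3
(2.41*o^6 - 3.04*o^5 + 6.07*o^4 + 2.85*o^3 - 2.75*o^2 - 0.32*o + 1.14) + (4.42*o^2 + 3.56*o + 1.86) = 2.41*o^6 - 3.04*o^5 + 6.07*o^4 + 2.85*o^3 + 1.67*o^2 + 3.24*o + 3.0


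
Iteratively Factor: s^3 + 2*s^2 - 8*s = (s - 2)*(s^2 + 4*s) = s*(s - 2)*(s + 4)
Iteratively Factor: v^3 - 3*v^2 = (v)*(v^2 - 3*v) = v*(v - 3)*(v)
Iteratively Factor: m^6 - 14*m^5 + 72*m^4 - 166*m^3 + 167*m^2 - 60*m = (m - 4)*(m^5 - 10*m^4 + 32*m^3 - 38*m^2 + 15*m) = (m - 4)*(m - 3)*(m^4 - 7*m^3 + 11*m^2 - 5*m) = (m - 4)*(m - 3)*(m - 1)*(m^3 - 6*m^2 + 5*m) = (m - 5)*(m - 4)*(m - 3)*(m - 1)*(m^2 - m) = (m - 5)*(m - 4)*(m - 3)*(m - 1)^2*(m)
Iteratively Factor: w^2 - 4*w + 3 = (w - 1)*(w - 3)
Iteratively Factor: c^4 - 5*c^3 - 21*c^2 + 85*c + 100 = (c - 5)*(c^3 - 21*c - 20) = (c - 5)*(c + 4)*(c^2 - 4*c - 5) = (c - 5)^2*(c + 4)*(c + 1)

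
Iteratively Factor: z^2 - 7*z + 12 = (z - 3)*(z - 4)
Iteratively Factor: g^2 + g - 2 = (g - 1)*(g + 2)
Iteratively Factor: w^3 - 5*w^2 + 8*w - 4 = (w - 2)*(w^2 - 3*w + 2) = (w - 2)^2*(w - 1)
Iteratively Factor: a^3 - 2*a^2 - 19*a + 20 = (a - 1)*(a^2 - a - 20) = (a - 1)*(a + 4)*(a - 5)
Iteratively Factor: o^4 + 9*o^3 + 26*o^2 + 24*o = (o + 2)*(o^3 + 7*o^2 + 12*o) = (o + 2)*(o + 4)*(o^2 + 3*o) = o*(o + 2)*(o + 4)*(o + 3)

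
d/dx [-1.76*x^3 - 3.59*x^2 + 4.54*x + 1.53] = -5.28*x^2 - 7.18*x + 4.54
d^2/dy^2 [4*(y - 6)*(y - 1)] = 8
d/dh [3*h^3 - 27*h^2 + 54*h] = 9*h^2 - 54*h + 54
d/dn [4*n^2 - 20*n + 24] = 8*n - 20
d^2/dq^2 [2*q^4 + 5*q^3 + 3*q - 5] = 6*q*(4*q + 5)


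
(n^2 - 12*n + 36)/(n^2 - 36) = (n - 6)/(n + 6)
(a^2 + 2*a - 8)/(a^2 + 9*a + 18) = (a^2 + 2*a - 8)/(a^2 + 9*a + 18)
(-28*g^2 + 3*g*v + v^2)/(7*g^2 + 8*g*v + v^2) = (-4*g + v)/(g + v)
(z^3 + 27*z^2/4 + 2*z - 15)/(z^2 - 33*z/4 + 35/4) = (z^2 + 8*z + 12)/(z - 7)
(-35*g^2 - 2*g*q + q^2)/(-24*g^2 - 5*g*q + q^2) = (35*g^2 + 2*g*q - q^2)/(24*g^2 + 5*g*q - q^2)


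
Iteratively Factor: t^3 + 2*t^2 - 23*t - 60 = (t + 3)*(t^2 - t - 20) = (t - 5)*(t + 3)*(t + 4)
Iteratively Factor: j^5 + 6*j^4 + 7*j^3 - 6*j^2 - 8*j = (j + 4)*(j^4 + 2*j^3 - j^2 - 2*j) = (j - 1)*(j + 4)*(j^3 + 3*j^2 + 2*j) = (j - 1)*(j + 1)*(j + 4)*(j^2 + 2*j) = (j - 1)*(j + 1)*(j + 2)*(j + 4)*(j)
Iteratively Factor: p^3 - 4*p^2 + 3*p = (p - 1)*(p^2 - 3*p) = (p - 3)*(p - 1)*(p)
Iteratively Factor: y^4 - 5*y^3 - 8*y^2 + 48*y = (y - 4)*(y^3 - y^2 - 12*y) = y*(y - 4)*(y^2 - y - 12) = y*(y - 4)^2*(y + 3)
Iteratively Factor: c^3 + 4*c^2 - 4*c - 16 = (c - 2)*(c^2 + 6*c + 8) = (c - 2)*(c + 2)*(c + 4)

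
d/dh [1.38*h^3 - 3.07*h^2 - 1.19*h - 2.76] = 4.14*h^2 - 6.14*h - 1.19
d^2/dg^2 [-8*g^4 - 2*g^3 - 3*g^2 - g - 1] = -96*g^2 - 12*g - 6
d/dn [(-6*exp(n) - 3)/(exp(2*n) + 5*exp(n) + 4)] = (6*exp(2*n) + 6*exp(n) - 9)*exp(n)/(exp(4*n) + 10*exp(3*n) + 33*exp(2*n) + 40*exp(n) + 16)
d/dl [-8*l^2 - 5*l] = -16*l - 5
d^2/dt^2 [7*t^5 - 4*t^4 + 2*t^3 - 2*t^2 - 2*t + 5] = 140*t^3 - 48*t^2 + 12*t - 4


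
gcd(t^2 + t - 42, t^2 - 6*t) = t - 6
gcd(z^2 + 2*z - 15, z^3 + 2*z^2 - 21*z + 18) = z - 3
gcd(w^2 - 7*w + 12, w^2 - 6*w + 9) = w - 3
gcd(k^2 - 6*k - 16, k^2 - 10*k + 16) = k - 8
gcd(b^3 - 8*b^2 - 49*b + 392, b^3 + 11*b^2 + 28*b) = b + 7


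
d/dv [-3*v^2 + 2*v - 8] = 2 - 6*v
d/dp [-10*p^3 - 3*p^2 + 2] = 6*p*(-5*p - 1)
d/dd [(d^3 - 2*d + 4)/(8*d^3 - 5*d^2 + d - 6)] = (-5*d^4 + 34*d^3 - 124*d^2 + 40*d + 8)/(64*d^6 - 80*d^5 + 41*d^4 - 106*d^3 + 61*d^2 - 12*d + 36)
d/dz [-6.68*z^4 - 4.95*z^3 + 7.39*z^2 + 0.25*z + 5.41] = -26.72*z^3 - 14.85*z^2 + 14.78*z + 0.25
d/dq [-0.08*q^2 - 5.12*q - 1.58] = -0.16*q - 5.12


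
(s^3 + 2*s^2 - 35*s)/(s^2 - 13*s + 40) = s*(s + 7)/(s - 8)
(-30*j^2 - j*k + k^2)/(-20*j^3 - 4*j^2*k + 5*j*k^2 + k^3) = (6*j - k)/(4*j^2 - k^2)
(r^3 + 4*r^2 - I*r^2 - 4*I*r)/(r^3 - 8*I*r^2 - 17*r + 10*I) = r*(r + 4)/(r^2 - 7*I*r - 10)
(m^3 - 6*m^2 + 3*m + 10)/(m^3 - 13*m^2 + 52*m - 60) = (m + 1)/(m - 6)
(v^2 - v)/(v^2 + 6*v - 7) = v/(v + 7)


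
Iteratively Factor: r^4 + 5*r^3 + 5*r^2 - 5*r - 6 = (r + 2)*(r^3 + 3*r^2 - r - 3) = (r + 2)*(r + 3)*(r^2 - 1) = (r + 1)*(r + 2)*(r + 3)*(r - 1)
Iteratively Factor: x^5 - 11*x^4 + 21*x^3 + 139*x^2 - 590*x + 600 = (x + 4)*(x^4 - 15*x^3 + 81*x^2 - 185*x + 150) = (x - 3)*(x + 4)*(x^3 - 12*x^2 + 45*x - 50) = (x - 3)*(x - 2)*(x + 4)*(x^2 - 10*x + 25) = (x - 5)*(x - 3)*(x - 2)*(x + 4)*(x - 5)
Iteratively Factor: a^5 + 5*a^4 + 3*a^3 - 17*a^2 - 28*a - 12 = (a + 2)*(a^4 + 3*a^3 - 3*a^2 - 11*a - 6) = (a + 1)*(a + 2)*(a^3 + 2*a^2 - 5*a - 6) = (a + 1)*(a + 2)*(a + 3)*(a^2 - a - 2) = (a - 2)*(a + 1)*(a + 2)*(a + 3)*(a + 1)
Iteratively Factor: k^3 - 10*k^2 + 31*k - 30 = (k - 2)*(k^2 - 8*k + 15) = (k - 3)*(k - 2)*(k - 5)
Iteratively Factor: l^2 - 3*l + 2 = (l - 1)*(l - 2)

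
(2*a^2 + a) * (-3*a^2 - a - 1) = -6*a^4 - 5*a^3 - 3*a^2 - a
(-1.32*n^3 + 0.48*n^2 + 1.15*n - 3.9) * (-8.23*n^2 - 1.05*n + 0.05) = 10.8636*n^5 - 2.5644*n^4 - 10.0345*n^3 + 30.9135*n^2 + 4.1525*n - 0.195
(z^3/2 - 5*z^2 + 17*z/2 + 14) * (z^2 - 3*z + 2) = z^5/2 - 13*z^4/2 + 49*z^3/2 - 43*z^2/2 - 25*z + 28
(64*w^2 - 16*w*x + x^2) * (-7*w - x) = -448*w^3 + 48*w^2*x + 9*w*x^2 - x^3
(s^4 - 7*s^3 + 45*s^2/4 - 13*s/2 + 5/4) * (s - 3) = s^5 - 10*s^4 + 129*s^3/4 - 161*s^2/4 + 83*s/4 - 15/4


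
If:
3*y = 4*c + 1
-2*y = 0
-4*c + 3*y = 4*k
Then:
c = -1/4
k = 1/4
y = 0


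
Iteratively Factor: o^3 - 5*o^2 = (o)*(o^2 - 5*o) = o^2*(o - 5)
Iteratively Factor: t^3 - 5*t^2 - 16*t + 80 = (t - 5)*(t^2 - 16) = (t - 5)*(t + 4)*(t - 4)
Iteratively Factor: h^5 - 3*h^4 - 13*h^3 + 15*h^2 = (h - 1)*(h^4 - 2*h^3 - 15*h^2) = (h - 5)*(h - 1)*(h^3 + 3*h^2) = h*(h - 5)*(h - 1)*(h^2 + 3*h) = h^2*(h - 5)*(h - 1)*(h + 3)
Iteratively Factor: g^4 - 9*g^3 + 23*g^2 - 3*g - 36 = (g - 3)*(g^3 - 6*g^2 + 5*g + 12) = (g - 3)^2*(g^2 - 3*g - 4) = (g - 4)*(g - 3)^2*(g + 1)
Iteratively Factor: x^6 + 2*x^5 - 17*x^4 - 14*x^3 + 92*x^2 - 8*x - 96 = (x + 3)*(x^5 - x^4 - 14*x^3 + 28*x^2 + 8*x - 32) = (x - 2)*(x + 3)*(x^4 + x^3 - 12*x^2 + 4*x + 16) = (x - 2)^2*(x + 3)*(x^3 + 3*x^2 - 6*x - 8) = (x - 2)^3*(x + 3)*(x^2 + 5*x + 4) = (x - 2)^3*(x + 3)*(x + 4)*(x + 1)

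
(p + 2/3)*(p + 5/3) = p^2 + 7*p/3 + 10/9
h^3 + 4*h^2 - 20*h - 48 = (h - 4)*(h + 2)*(h + 6)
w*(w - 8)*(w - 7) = w^3 - 15*w^2 + 56*w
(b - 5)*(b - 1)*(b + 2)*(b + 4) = b^4 - 23*b^2 - 18*b + 40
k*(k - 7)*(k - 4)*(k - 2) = k^4 - 13*k^3 + 50*k^2 - 56*k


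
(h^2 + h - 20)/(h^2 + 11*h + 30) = (h - 4)/(h + 6)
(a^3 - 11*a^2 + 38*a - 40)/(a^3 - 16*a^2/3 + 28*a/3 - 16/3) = 3*(a^2 - 9*a + 20)/(3*a^2 - 10*a + 8)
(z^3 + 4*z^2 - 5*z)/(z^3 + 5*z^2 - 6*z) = (z + 5)/(z + 6)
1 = 1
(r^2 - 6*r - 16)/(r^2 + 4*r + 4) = (r - 8)/(r + 2)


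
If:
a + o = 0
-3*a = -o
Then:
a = 0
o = 0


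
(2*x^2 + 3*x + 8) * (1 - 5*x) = -10*x^3 - 13*x^2 - 37*x + 8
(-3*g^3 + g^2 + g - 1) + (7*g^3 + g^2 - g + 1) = 4*g^3 + 2*g^2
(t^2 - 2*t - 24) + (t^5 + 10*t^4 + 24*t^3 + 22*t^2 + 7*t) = t^5 + 10*t^4 + 24*t^3 + 23*t^2 + 5*t - 24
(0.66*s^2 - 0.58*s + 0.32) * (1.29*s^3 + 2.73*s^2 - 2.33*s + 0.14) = 0.8514*s^5 + 1.0536*s^4 - 2.7084*s^3 + 2.3174*s^2 - 0.8268*s + 0.0448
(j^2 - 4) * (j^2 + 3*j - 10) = j^4 + 3*j^3 - 14*j^2 - 12*j + 40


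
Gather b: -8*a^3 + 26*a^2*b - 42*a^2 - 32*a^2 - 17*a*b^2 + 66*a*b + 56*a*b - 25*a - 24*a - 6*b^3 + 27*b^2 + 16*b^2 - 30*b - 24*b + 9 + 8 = -8*a^3 - 74*a^2 - 49*a - 6*b^3 + b^2*(43 - 17*a) + b*(26*a^2 + 122*a - 54) + 17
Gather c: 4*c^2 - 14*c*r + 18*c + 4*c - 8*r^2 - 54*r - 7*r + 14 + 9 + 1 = 4*c^2 + c*(22 - 14*r) - 8*r^2 - 61*r + 24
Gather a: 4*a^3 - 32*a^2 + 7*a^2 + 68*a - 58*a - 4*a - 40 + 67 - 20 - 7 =4*a^3 - 25*a^2 + 6*a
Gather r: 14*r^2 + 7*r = 14*r^2 + 7*r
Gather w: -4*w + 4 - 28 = -4*w - 24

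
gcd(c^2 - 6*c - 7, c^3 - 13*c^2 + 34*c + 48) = c + 1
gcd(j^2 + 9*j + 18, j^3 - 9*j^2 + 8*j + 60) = 1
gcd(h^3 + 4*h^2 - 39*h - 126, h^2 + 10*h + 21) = h^2 + 10*h + 21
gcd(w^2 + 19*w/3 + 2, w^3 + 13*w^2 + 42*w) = w + 6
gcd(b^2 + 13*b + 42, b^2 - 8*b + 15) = 1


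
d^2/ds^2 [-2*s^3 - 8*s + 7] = -12*s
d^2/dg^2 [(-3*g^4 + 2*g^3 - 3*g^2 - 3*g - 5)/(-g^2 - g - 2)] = 2*(3*g^6 + 9*g^5 + 27*g^4 + 50*g^3 + 57*g^2 - 27*g + 1)/(g^6 + 3*g^5 + 9*g^4 + 13*g^3 + 18*g^2 + 12*g + 8)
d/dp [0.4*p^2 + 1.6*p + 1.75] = 0.8*p + 1.6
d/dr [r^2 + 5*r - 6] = 2*r + 5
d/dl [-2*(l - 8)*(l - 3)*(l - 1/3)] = -6*l^2 + 136*l/3 - 166/3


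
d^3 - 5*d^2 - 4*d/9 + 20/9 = (d - 5)*(d - 2/3)*(d + 2/3)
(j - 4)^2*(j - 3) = j^3 - 11*j^2 + 40*j - 48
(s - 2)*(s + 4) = s^2 + 2*s - 8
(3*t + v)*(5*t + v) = 15*t^2 + 8*t*v + v^2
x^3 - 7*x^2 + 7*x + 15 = (x - 5)*(x - 3)*(x + 1)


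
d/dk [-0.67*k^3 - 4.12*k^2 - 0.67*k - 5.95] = -2.01*k^2 - 8.24*k - 0.67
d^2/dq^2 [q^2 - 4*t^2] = 2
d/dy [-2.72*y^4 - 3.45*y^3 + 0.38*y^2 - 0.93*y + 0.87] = -10.88*y^3 - 10.35*y^2 + 0.76*y - 0.93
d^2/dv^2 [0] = 0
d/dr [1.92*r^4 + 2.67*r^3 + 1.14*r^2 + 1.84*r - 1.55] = 7.68*r^3 + 8.01*r^2 + 2.28*r + 1.84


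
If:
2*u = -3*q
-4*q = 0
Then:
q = 0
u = 0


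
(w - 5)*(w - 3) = w^2 - 8*w + 15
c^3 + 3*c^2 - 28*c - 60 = (c - 5)*(c + 2)*(c + 6)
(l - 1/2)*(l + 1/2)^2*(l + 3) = l^4 + 7*l^3/2 + 5*l^2/4 - 7*l/8 - 3/8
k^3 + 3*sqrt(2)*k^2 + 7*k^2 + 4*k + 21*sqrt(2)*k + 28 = (k + 7)*(k + sqrt(2))*(k + 2*sqrt(2))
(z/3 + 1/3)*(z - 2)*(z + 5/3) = z^3/3 + 2*z^2/9 - 11*z/9 - 10/9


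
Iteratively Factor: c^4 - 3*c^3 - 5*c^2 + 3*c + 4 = (c - 4)*(c^3 + c^2 - c - 1) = (c - 4)*(c - 1)*(c^2 + 2*c + 1) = (c - 4)*(c - 1)*(c + 1)*(c + 1)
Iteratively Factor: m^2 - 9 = (m + 3)*(m - 3)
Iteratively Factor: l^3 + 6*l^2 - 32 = (l + 4)*(l^2 + 2*l - 8) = (l - 2)*(l + 4)*(l + 4)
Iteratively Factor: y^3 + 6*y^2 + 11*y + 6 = (y + 3)*(y^2 + 3*y + 2) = (y + 1)*(y + 3)*(y + 2)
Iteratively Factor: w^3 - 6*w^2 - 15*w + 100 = (w - 5)*(w^2 - w - 20) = (w - 5)*(w + 4)*(w - 5)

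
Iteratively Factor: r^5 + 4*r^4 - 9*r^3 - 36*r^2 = (r + 3)*(r^4 + r^3 - 12*r^2) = (r - 3)*(r + 3)*(r^3 + 4*r^2) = r*(r - 3)*(r + 3)*(r^2 + 4*r) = r*(r - 3)*(r + 3)*(r + 4)*(r)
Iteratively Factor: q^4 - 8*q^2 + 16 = (q - 2)*(q^3 + 2*q^2 - 4*q - 8) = (q - 2)*(q + 2)*(q^2 - 4) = (q - 2)^2*(q + 2)*(q + 2)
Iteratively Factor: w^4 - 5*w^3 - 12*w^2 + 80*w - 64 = (w - 4)*(w^3 - w^2 - 16*w + 16) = (w - 4)*(w + 4)*(w^2 - 5*w + 4) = (w - 4)*(w - 1)*(w + 4)*(w - 4)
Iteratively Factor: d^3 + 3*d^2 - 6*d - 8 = (d + 1)*(d^2 + 2*d - 8) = (d + 1)*(d + 4)*(d - 2)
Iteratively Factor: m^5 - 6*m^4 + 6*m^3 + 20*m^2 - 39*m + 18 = (m - 1)*(m^4 - 5*m^3 + m^2 + 21*m - 18) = (m - 3)*(m - 1)*(m^3 - 2*m^2 - 5*m + 6) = (m - 3)*(m - 1)^2*(m^2 - m - 6) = (m - 3)*(m - 1)^2*(m + 2)*(m - 3)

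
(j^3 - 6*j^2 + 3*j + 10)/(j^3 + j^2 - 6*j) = (j^2 - 4*j - 5)/(j*(j + 3))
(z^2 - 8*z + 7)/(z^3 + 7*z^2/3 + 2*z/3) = 3*(z^2 - 8*z + 7)/(z*(3*z^2 + 7*z + 2))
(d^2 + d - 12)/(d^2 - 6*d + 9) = (d + 4)/(d - 3)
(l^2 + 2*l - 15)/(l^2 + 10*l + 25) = (l - 3)/(l + 5)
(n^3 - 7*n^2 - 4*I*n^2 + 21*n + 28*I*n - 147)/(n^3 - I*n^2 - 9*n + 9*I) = (n^3 + n^2*(-7 - 4*I) + n*(21 + 28*I) - 147)/(n^3 - I*n^2 - 9*n + 9*I)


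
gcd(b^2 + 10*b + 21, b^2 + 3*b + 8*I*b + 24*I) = b + 3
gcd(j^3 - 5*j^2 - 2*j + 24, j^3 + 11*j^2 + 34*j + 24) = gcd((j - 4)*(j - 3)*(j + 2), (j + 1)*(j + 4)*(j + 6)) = 1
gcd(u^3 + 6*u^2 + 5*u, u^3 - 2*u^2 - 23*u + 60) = u + 5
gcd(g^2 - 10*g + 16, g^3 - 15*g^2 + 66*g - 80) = g^2 - 10*g + 16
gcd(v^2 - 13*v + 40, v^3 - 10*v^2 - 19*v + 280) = v - 8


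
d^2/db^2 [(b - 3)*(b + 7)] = 2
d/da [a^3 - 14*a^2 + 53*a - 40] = 3*a^2 - 28*a + 53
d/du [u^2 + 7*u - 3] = 2*u + 7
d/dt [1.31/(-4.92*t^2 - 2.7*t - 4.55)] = (12.8904*t + 3.537)/(4.92*t^2 + 2.7*t + 4.55)^2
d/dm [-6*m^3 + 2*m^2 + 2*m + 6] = -18*m^2 + 4*m + 2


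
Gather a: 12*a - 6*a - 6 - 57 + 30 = 6*a - 33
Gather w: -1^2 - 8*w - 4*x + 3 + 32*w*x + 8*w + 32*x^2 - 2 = 32*w*x + 32*x^2 - 4*x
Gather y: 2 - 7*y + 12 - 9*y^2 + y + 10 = -9*y^2 - 6*y + 24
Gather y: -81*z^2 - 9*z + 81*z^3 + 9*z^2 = 81*z^3 - 72*z^2 - 9*z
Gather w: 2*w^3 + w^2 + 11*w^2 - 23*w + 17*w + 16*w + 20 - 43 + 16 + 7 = 2*w^3 + 12*w^2 + 10*w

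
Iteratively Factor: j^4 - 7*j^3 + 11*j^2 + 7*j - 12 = (j - 3)*(j^3 - 4*j^2 - j + 4) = (j - 3)*(j + 1)*(j^2 - 5*j + 4) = (j - 4)*(j - 3)*(j + 1)*(j - 1)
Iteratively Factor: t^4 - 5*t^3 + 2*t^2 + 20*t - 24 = (t + 2)*(t^3 - 7*t^2 + 16*t - 12) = (t - 2)*(t + 2)*(t^2 - 5*t + 6) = (t - 3)*(t - 2)*(t + 2)*(t - 2)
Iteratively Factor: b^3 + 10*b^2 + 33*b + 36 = (b + 3)*(b^2 + 7*b + 12) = (b + 3)^2*(b + 4)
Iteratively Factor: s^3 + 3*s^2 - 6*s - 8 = (s - 2)*(s^2 + 5*s + 4) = (s - 2)*(s + 4)*(s + 1)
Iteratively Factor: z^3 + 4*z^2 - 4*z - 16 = (z - 2)*(z^2 + 6*z + 8) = (z - 2)*(z + 2)*(z + 4)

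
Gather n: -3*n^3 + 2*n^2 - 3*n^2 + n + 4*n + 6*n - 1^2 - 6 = -3*n^3 - n^2 + 11*n - 7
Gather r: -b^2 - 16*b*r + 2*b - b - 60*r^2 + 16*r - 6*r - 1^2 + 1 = -b^2 + b - 60*r^2 + r*(10 - 16*b)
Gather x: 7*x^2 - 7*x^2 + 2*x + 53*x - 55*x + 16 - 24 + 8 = 0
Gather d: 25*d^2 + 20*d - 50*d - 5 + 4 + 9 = 25*d^2 - 30*d + 8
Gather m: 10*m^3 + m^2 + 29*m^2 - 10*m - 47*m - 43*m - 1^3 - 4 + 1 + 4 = 10*m^3 + 30*m^2 - 100*m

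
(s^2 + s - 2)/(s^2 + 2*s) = (s - 1)/s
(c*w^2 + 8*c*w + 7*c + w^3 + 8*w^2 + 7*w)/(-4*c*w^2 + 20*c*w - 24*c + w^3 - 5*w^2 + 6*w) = (c*w^2 + 8*c*w + 7*c + w^3 + 8*w^2 + 7*w)/(-4*c*w^2 + 20*c*w - 24*c + w^3 - 5*w^2 + 6*w)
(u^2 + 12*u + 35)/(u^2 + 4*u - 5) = (u + 7)/(u - 1)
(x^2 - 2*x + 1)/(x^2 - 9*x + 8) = (x - 1)/(x - 8)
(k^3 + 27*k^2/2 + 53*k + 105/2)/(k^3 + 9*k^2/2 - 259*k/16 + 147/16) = 8*(2*k^2 + 13*k + 15)/(16*k^2 - 40*k + 21)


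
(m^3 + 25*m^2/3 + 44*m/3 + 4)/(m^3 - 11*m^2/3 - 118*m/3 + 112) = (3*m^2 + 7*m + 2)/(3*m^2 - 29*m + 56)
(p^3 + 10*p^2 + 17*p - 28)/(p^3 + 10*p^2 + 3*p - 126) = (p^2 + 3*p - 4)/(p^2 + 3*p - 18)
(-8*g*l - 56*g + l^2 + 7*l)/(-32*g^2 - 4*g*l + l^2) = (l + 7)/(4*g + l)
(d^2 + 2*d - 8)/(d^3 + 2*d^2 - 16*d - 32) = (d - 2)/(d^2 - 2*d - 8)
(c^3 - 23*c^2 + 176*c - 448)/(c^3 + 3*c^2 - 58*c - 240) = (c^2 - 15*c + 56)/(c^2 + 11*c + 30)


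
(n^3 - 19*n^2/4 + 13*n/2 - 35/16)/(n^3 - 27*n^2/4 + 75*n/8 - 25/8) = (8*n^2 - 34*n + 35)/(2*(4*n^2 - 25*n + 25))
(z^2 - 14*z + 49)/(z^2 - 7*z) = (z - 7)/z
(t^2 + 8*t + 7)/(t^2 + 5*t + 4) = (t + 7)/(t + 4)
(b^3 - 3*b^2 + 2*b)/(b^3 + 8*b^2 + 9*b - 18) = b*(b - 2)/(b^2 + 9*b + 18)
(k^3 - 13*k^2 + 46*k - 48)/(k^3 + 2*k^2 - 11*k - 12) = (k^2 - 10*k + 16)/(k^2 + 5*k + 4)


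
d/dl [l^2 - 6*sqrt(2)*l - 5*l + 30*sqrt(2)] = 2*l - 6*sqrt(2) - 5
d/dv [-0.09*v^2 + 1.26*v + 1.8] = 1.26 - 0.18*v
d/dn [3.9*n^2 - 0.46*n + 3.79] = 7.8*n - 0.46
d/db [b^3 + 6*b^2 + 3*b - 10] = 3*b^2 + 12*b + 3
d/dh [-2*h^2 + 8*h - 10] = 8 - 4*h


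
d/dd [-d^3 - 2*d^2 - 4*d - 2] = -3*d^2 - 4*d - 4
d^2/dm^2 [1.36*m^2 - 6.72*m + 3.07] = 2.72000000000000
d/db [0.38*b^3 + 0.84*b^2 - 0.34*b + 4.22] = 1.14*b^2 + 1.68*b - 0.34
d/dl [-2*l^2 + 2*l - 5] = 2 - 4*l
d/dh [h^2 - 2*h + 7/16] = 2*h - 2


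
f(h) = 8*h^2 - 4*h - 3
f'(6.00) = 92.00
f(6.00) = 261.00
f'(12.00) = 188.00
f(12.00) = 1101.00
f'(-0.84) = -17.44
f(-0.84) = 6.00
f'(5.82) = 89.12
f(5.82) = 244.70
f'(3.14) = 46.24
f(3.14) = 63.32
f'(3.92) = 58.72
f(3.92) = 104.25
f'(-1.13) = -22.08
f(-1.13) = 11.74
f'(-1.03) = -20.48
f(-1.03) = 9.61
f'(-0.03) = -4.48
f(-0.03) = -2.87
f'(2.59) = 37.44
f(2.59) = 40.30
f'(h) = 16*h - 4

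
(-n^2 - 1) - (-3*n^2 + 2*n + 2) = 2*n^2 - 2*n - 3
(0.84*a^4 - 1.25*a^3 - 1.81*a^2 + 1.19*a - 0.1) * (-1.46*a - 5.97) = -1.2264*a^5 - 3.1898*a^4 + 10.1051*a^3 + 9.0683*a^2 - 6.9583*a + 0.597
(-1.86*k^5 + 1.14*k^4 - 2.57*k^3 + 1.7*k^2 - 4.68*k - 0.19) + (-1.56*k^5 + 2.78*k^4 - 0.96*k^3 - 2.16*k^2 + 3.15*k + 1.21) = -3.42*k^5 + 3.92*k^4 - 3.53*k^3 - 0.46*k^2 - 1.53*k + 1.02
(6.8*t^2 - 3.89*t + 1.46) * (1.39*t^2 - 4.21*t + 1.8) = 9.452*t^4 - 34.0351*t^3 + 30.6463*t^2 - 13.1486*t + 2.628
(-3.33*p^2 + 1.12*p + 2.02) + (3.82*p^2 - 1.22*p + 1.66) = 0.49*p^2 - 0.0999999999999999*p + 3.68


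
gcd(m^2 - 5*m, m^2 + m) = m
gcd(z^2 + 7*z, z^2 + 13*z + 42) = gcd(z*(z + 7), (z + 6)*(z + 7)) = z + 7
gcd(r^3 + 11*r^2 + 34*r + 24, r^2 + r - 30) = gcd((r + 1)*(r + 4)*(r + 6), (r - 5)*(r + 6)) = r + 6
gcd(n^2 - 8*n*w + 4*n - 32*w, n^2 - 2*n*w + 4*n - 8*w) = n + 4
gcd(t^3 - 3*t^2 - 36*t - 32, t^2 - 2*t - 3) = t + 1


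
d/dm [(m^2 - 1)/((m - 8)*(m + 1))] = -7/(m^2 - 16*m + 64)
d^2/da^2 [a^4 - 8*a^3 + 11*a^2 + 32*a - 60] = 12*a^2 - 48*a + 22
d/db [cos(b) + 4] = -sin(b)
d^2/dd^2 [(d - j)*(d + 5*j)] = 2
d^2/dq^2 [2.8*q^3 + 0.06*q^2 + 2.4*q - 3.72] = 16.8*q + 0.12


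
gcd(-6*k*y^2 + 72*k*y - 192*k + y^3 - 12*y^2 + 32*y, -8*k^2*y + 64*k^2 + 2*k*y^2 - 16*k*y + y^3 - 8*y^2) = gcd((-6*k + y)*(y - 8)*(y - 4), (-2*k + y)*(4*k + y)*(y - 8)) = y - 8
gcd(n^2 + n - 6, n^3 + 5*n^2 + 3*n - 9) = n + 3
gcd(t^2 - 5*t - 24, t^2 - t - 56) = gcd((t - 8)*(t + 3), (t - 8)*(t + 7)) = t - 8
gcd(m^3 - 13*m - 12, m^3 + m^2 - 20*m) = m - 4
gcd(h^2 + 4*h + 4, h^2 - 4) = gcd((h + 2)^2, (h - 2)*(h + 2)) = h + 2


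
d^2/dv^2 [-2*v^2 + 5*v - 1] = -4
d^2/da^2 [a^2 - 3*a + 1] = 2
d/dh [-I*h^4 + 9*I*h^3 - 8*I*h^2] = I*h*(-4*h^2 + 27*h - 16)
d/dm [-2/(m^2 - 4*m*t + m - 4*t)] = 2*(2*m - 4*t + 1)/(m^2 - 4*m*t + m - 4*t)^2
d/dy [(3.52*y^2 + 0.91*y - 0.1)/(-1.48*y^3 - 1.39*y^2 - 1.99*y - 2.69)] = (5.2096*y^4 + 2.6936*y^3 - 6.1839*y^2 - 19.2156*y - 2.6469)/(2.1904*y^6 + 4.1144*y^5 + 7.8225*y^4 + 13.4946*y^3 + 11.4383*y^2 + 10.7062*y + 7.2361)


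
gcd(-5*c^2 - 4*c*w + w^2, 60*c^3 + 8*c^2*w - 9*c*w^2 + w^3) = -5*c + w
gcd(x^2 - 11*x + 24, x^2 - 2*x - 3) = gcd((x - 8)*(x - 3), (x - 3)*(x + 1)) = x - 3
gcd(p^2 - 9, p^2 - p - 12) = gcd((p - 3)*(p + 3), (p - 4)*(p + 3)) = p + 3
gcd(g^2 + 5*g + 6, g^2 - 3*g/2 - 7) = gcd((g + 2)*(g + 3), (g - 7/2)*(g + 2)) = g + 2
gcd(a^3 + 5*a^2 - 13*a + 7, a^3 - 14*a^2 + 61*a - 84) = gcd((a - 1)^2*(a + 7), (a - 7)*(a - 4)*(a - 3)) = 1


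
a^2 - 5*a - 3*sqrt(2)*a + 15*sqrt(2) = (a - 5)*(a - 3*sqrt(2))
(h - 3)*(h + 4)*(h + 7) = h^3 + 8*h^2 - 5*h - 84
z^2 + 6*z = z*(z + 6)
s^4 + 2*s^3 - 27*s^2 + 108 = (s - 3)^2*(s + 2)*(s + 6)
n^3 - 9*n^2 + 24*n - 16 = (n - 4)^2*(n - 1)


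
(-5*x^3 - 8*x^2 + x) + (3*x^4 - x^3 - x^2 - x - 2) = 3*x^4 - 6*x^3 - 9*x^2 - 2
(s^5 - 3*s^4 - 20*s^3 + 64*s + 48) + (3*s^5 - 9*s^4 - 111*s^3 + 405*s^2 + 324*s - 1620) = 4*s^5 - 12*s^4 - 131*s^3 + 405*s^2 + 388*s - 1572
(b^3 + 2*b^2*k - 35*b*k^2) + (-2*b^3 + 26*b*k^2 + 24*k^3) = -b^3 + 2*b^2*k - 9*b*k^2 + 24*k^3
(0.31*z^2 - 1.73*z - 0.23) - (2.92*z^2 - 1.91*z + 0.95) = -2.61*z^2 + 0.18*z - 1.18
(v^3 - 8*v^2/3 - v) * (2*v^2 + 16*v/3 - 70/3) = 2*v^5 - 356*v^3/9 + 512*v^2/9 + 70*v/3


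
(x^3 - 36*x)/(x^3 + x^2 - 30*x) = (x - 6)/(x - 5)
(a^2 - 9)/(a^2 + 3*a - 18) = (a + 3)/(a + 6)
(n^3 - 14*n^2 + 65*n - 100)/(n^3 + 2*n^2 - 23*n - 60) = (n^2 - 9*n + 20)/(n^2 + 7*n + 12)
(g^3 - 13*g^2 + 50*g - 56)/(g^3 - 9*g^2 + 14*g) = (g - 4)/g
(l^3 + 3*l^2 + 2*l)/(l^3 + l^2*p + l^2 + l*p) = (l + 2)/(l + p)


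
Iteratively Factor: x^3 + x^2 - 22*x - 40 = (x + 4)*(x^2 - 3*x - 10) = (x - 5)*(x + 4)*(x + 2)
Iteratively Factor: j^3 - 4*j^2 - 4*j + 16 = (j - 2)*(j^2 - 2*j - 8) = (j - 4)*(j - 2)*(j + 2)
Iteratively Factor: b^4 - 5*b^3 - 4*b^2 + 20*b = (b)*(b^3 - 5*b^2 - 4*b + 20) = b*(b + 2)*(b^2 - 7*b + 10) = b*(b - 2)*(b + 2)*(b - 5)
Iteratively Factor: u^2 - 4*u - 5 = (u - 5)*(u + 1)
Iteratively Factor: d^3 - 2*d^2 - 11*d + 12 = (d - 1)*(d^2 - d - 12) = (d - 1)*(d + 3)*(d - 4)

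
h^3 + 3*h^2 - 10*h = h*(h - 2)*(h + 5)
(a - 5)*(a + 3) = a^2 - 2*a - 15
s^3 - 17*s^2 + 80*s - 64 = (s - 8)^2*(s - 1)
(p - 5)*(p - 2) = p^2 - 7*p + 10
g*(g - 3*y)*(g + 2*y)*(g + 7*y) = g^4 + 6*g^3*y - 13*g^2*y^2 - 42*g*y^3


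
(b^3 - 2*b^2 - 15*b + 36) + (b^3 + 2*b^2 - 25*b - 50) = 2*b^3 - 40*b - 14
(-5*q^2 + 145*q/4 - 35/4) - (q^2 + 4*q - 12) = -6*q^2 + 129*q/4 + 13/4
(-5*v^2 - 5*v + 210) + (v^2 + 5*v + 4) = 214 - 4*v^2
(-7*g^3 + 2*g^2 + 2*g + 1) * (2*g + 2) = -14*g^4 - 10*g^3 + 8*g^2 + 6*g + 2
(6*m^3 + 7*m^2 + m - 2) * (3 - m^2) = -6*m^5 - 7*m^4 + 17*m^3 + 23*m^2 + 3*m - 6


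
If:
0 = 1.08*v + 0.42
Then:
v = -0.39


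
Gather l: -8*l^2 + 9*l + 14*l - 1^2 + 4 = -8*l^2 + 23*l + 3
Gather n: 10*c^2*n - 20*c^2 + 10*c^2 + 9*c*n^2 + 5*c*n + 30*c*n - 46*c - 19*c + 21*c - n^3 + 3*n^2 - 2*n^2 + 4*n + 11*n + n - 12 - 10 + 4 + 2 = -10*c^2 - 44*c - n^3 + n^2*(9*c + 1) + n*(10*c^2 + 35*c + 16) - 16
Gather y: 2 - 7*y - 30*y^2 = -30*y^2 - 7*y + 2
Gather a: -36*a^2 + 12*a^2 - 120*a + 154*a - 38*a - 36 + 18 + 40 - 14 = -24*a^2 - 4*a + 8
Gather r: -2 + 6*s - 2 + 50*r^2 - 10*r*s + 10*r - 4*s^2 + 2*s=50*r^2 + r*(10 - 10*s) - 4*s^2 + 8*s - 4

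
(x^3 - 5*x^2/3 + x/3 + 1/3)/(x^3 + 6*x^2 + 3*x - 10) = (3*x^2 - 2*x - 1)/(3*(x^2 + 7*x + 10))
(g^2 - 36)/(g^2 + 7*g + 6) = (g - 6)/(g + 1)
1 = 1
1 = 1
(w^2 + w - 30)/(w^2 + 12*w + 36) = (w - 5)/(w + 6)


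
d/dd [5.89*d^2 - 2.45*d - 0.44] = 11.78*d - 2.45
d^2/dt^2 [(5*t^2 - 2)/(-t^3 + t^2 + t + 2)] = 2*(-5*t^6 - 3*t^4 - 81*t^3 + 30*t^2 + 18*t - 22)/(t^9 - 3*t^8 - t^6 + 12*t^5 + 3*t^4 - t^3 - 18*t^2 - 12*t - 8)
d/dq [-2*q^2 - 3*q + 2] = -4*q - 3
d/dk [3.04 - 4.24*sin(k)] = -4.24*cos(k)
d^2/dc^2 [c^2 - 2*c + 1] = 2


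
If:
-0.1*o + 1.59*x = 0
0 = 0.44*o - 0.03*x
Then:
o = 0.00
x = 0.00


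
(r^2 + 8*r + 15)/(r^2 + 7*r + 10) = (r + 3)/(r + 2)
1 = 1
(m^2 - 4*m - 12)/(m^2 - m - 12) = (-m^2 + 4*m + 12)/(-m^2 + m + 12)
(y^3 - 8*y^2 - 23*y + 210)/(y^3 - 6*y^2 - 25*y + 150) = (y - 7)/(y - 5)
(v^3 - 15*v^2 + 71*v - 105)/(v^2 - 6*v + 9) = (v^2 - 12*v + 35)/(v - 3)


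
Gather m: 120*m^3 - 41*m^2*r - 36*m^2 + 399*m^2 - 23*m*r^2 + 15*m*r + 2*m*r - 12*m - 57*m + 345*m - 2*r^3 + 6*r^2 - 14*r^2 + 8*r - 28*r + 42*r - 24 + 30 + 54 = 120*m^3 + m^2*(363 - 41*r) + m*(-23*r^2 + 17*r + 276) - 2*r^3 - 8*r^2 + 22*r + 60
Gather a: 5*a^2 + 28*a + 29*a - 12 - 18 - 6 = 5*a^2 + 57*a - 36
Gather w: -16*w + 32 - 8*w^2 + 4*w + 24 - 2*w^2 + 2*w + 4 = -10*w^2 - 10*w + 60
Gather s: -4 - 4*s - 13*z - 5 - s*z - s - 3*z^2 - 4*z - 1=s*(-z - 5) - 3*z^2 - 17*z - 10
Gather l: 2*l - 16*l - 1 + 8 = 7 - 14*l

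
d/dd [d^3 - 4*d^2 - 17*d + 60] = 3*d^2 - 8*d - 17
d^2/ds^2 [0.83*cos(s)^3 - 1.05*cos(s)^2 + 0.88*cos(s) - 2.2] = -1.5025*cos(s) + 2.1*cos(2*s) - 1.8675*cos(3*s)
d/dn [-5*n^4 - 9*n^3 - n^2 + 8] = n*(-20*n^2 - 27*n - 2)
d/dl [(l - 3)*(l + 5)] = 2*l + 2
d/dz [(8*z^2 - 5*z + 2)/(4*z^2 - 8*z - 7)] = (-44*z^2 - 128*z + 51)/(16*z^4 - 64*z^3 + 8*z^2 + 112*z + 49)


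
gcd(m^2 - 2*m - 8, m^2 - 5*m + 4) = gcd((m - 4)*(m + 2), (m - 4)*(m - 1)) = m - 4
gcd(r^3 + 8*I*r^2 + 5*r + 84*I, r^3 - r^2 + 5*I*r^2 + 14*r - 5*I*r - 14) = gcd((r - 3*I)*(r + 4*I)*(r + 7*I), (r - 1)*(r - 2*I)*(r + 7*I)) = r + 7*I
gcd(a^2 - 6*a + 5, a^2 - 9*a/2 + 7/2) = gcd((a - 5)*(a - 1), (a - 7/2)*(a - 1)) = a - 1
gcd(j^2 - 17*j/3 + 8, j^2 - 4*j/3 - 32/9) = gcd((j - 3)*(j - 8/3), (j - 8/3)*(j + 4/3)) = j - 8/3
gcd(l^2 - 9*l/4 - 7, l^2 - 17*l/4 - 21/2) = l + 7/4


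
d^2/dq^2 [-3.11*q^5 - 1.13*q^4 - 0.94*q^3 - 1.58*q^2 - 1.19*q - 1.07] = -62.2*q^3 - 13.56*q^2 - 5.64*q - 3.16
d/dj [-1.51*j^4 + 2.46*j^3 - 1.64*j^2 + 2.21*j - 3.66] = -6.04*j^3 + 7.38*j^2 - 3.28*j + 2.21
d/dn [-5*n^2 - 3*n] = -10*n - 3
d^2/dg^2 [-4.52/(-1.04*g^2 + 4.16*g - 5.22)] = (-9.777664*g^2 + 39.110656*g + 4.52*(2.08*g - 4.16)*(4.16*g - 8.32) - 49.076352)/(1.04*g^2 - 4.16*g + 5.22)^3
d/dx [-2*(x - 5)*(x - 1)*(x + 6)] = 62 - 6*x^2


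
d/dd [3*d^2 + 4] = 6*d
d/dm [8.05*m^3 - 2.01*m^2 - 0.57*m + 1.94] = 24.15*m^2 - 4.02*m - 0.57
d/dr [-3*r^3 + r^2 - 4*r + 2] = -9*r^2 + 2*r - 4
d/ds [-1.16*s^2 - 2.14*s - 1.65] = -2.32*s - 2.14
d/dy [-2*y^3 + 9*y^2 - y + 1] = -6*y^2 + 18*y - 1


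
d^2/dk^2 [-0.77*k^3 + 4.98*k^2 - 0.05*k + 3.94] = 9.96 - 4.62*k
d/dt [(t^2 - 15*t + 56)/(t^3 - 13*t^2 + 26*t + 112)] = -1/(t^2 + 4*t + 4)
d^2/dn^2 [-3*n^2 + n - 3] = -6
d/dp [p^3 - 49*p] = 3*p^2 - 49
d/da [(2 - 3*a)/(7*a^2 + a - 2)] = (-21*a^2 - 3*a + (3*a - 2)*(14*a + 1) + 6)/(7*a^2 + a - 2)^2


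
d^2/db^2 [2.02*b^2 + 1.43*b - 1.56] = 4.04000000000000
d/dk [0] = 0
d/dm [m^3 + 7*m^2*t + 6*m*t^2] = 3*m^2 + 14*m*t + 6*t^2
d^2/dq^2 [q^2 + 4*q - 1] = 2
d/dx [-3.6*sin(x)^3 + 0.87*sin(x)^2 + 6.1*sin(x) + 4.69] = (-10.8*sin(x)^2 + 1.74*sin(x) + 6.1)*cos(x)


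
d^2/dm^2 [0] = 0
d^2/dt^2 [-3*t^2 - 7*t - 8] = -6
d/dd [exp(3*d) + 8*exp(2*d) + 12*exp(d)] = (3*exp(2*d) + 16*exp(d) + 12)*exp(d)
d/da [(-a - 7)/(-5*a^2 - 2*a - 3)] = (5*a^2 + 2*a - 2*(a + 7)*(5*a + 1) + 3)/(5*a^2 + 2*a + 3)^2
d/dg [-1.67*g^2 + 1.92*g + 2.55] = 1.92 - 3.34*g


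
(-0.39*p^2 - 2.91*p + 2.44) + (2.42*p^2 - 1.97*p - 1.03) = 2.03*p^2 - 4.88*p + 1.41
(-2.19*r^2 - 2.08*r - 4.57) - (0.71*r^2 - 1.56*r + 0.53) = -2.9*r^2 - 0.52*r - 5.1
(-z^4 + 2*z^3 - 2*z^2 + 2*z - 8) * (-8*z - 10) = 8*z^5 - 6*z^4 - 4*z^3 + 4*z^2 + 44*z + 80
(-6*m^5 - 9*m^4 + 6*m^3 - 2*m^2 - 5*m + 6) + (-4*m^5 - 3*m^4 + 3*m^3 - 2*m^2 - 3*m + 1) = -10*m^5 - 12*m^4 + 9*m^3 - 4*m^2 - 8*m + 7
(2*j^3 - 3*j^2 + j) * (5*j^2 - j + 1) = 10*j^5 - 17*j^4 + 10*j^3 - 4*j^2 + j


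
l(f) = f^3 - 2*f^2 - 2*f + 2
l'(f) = 3*f^2 - 4*f - 2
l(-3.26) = -47.38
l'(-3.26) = 42.92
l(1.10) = -1.29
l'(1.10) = -2.77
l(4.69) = 51.79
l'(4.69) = 45.23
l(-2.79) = -29.71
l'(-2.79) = 32.51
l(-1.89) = -8.12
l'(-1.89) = 16.28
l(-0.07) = 2.13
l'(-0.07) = -1.71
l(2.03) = -1.94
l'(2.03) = 2.24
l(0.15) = 1.66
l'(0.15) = -2.53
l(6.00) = 134.00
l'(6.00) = 82.00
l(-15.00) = -3793.00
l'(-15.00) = 733.00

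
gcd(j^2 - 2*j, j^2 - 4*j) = j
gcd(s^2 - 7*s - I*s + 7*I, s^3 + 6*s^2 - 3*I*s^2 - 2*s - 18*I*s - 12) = s - I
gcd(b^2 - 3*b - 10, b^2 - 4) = b + 2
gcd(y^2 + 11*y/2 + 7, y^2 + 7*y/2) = y + 7/2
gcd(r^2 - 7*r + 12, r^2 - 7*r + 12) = r^2 - 7*r + 12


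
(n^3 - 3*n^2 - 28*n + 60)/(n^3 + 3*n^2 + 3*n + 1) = (n^3 - 3*n^2 - 28*n + 60)/(n^3 + 3*n^2 + 3*n + 1)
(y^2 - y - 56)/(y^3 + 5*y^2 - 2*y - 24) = (y^2 - y - 56)/(y^3 + 5*y^2 - 2*y - 24)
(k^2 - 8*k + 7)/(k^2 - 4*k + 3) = (k - 7)/(k - 3)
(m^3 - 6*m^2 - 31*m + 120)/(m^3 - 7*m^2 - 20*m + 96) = (m + 5)/(m + 4)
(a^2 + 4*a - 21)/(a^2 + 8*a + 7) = (a - 3)/(a + 1)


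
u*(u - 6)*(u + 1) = u^3 - 5*u^2 - 6*u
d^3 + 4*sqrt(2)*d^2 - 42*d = d*(d - 3*sqrt(2))*(d + 7*sqrt(2))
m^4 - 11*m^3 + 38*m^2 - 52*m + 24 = (m - 6)*(m - 2)^2*(m - 1)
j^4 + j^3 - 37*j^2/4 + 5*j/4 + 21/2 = (j - 2)*(j - 3/2)*(j + 1)*(j + 7/2)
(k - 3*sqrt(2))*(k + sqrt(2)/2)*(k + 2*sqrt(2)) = k^3 - sqrt(2)*k^2/2 - 13*k - 6*sqrt(2)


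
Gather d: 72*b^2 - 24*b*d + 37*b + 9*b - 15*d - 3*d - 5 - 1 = 72*b^2 + 46*b + d*(-24*b - 18) - 6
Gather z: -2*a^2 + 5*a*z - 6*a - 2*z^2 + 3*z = -2*a^2 - 6*a - 2*z^2 + z*(5*a + 3)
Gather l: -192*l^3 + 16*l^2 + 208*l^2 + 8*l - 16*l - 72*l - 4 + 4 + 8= -192*l^3 + 224*l^2 - 80*l + 8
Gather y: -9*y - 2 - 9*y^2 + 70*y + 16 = -9*y^2 + 61*y + 14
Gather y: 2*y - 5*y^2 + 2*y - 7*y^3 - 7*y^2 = -7*y^3 - 12*y^2 + 4*y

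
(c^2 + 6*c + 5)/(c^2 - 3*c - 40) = (c + 1)/(c - 8)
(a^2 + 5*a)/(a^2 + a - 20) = a/(a - 4)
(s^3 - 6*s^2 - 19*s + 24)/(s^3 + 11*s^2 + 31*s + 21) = (s^2 - 9*s + 8)/(s^2 + 8*s + 7)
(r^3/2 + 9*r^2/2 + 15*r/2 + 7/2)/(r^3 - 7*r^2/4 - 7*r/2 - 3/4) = 2*(r^2 + 8*r + 7)/(4*r^2 - 11*r - 3)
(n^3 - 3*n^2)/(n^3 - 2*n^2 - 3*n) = n/(n + 1)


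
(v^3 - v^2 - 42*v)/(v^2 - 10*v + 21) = v*(v + 6)/(v - 3)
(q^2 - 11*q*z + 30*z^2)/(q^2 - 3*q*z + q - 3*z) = (q^2 - 11*q*z + 30*z^2)/(q^2 - 3*q*z + q - 3*z)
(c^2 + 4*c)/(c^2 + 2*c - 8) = c/(c - 2)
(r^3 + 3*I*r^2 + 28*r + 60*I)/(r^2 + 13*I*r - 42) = (r^2 - 3*I*r + 10)/(r + 7*I)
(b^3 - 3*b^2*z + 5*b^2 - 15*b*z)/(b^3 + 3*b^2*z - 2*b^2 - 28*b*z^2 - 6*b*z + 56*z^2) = b*(b^2 - 3*b*z + 5*b - 15*z)/(b^3 + 3*b^2*z - 2*b^2 - 28*b*z^2 - 6*b*z + 56*z^2)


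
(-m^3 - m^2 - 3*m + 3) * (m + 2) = -m^4 - 3*m^3 - 5*m^2 - 3*m + 6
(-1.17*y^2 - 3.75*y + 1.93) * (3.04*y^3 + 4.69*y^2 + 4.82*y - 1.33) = -3.5568*y^5 - 16.8873*y^4 - 17.3597*y^3 - 7.4672*y^2 + 14.2901*y - 2.5669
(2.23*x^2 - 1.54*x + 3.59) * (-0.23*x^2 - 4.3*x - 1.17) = -0.5129*x^4 - 9.2348*x^3 + 3.1872*x^2 - 13.6352*x - 4.2003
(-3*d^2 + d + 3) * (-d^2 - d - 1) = 3*d^4 + 2*d^3 - d^2 - 4*d - 3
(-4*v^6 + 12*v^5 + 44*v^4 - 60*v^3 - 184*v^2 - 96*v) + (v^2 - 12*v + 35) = -4*v^6 + 12*v^5 + 44*v^4 - 60*v^3 - 183*v^2 - 108*v + 35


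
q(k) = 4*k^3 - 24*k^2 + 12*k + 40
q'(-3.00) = 264.00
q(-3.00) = -320.00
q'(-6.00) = 732.00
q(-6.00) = -1760.00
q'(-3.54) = 332.30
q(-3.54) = -480.69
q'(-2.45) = 201.63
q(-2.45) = -192.28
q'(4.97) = 69.85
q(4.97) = -2.13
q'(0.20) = 2.88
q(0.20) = 41.47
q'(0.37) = -4.12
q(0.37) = 41.36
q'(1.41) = -31.82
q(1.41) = 20.42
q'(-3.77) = 363.51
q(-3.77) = -560.68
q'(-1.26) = 91.53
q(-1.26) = -21.22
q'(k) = 12*k^2 - 48*k + 12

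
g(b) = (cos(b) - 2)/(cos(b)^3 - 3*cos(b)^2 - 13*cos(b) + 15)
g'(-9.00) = 0.01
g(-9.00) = -0.12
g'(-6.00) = 11.01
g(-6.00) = -1.63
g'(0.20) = 31.25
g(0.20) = -3.20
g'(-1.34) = -0.09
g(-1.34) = -0.15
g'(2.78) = -0.01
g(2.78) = -0.12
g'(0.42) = 3.37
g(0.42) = -0.78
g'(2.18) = 0.00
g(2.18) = -0.12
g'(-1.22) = -0.13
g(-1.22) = -0.16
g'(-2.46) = 0.01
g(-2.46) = -0.12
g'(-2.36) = 0.00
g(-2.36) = -0.12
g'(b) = (cos(b) - 2)*(3*sin(b)*cos(b)^2 - 6*sin(b)*cos(b) - 13*sin(b))/(cos(b)^3 - 3*cos(b)^2 - 13*cos(b) + 15)^2 - sin(b)/(cos(b)^3 - 3*cos(b)^2 - 13*cos(b) + 15)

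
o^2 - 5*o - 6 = (o - 6)*(o + 1)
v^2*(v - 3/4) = v^3 - 3*v^2/4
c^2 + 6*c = c*(c + 6)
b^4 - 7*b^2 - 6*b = b*(b - 3)*(b + 1)*(b + 2)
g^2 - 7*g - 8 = (g - 8)*(g + 1)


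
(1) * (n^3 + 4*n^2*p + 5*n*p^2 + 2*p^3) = n^3 + 4*n^2*p + 5*n*p^2 + 2*p^3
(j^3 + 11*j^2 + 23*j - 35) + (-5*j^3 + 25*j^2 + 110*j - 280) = -4*j^3 + 36*j^2 + 133*j - 315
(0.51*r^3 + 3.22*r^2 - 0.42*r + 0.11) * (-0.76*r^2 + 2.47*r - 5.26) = -0.3876*r^5 - 1.1875*r^4 + 5.59*r^3 - 18.0582*r^2 + 2.4809*r - 0.5786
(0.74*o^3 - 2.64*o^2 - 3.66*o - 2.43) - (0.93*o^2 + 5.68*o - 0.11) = 0.74*o^3 - 3.57*o^2 - 9.34*o - 2.32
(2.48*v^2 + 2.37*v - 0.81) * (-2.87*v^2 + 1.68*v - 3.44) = -7.1176*v^4 - 2.6355*v^3 - 2.2249*v^2 - 9.5136*v + 2.7864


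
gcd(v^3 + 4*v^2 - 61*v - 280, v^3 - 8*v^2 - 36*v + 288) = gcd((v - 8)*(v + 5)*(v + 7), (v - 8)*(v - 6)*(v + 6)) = v - 8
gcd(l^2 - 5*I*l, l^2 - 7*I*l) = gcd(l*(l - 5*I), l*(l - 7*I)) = l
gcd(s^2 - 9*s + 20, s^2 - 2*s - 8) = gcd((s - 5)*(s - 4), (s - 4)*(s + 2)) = s - 4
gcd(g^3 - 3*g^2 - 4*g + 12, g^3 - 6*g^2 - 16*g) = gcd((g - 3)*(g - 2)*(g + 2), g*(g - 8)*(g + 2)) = g + 2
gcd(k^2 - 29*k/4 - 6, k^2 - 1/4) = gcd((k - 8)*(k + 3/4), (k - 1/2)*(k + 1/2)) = 1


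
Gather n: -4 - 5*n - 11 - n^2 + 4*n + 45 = -n^2 - n + 30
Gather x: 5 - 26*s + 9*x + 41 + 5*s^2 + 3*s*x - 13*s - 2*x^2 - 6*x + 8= 5*s^2 - 39*s - 2*x^2 + x*(3*s + 3) + 54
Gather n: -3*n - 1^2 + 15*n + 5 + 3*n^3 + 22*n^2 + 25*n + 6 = 3*n^3 + 22*n^2 + 37*n + 10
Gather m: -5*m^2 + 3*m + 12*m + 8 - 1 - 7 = -5*m^2 + 15*m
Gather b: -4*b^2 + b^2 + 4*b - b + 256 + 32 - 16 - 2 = -3*b^2 + 3*b + 270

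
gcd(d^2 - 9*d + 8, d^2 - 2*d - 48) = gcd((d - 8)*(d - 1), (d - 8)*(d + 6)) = d - 8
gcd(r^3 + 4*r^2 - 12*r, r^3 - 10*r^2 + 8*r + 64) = 1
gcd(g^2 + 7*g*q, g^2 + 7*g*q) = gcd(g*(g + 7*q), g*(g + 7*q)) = g^2 + 7*g*q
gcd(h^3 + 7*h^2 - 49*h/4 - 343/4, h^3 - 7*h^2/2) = h - 7/2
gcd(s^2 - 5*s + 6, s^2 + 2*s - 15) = s - 3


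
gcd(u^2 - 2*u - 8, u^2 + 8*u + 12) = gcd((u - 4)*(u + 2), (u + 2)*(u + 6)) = u + 2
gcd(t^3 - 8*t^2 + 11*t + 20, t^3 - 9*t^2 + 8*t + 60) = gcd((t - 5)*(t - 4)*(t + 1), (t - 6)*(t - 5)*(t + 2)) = t - 5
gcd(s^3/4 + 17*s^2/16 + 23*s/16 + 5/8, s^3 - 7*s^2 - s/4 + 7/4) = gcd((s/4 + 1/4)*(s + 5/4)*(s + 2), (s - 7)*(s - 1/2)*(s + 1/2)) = 1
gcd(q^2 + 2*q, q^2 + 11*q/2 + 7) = q + 2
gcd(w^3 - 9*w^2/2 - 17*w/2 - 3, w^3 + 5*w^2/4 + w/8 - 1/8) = w^2 + 3*w/2 + 1/2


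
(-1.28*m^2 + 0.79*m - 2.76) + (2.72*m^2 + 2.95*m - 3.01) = 1.44*m^2 + 3.74*m - 5.77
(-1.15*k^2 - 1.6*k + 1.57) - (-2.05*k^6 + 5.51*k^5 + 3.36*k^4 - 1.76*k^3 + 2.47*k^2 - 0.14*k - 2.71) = 2.05*k^6 - 5.51*k^5 - 3.36*k^4 + 1.76*k^3 - 3.62*k^2 - 1.46*k + 4.28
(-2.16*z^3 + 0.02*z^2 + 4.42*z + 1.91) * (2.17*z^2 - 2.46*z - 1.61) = -4.6872*z^5 + 5.357*z^4 + 13.0198*z^3 - 6.7607*z^2 - 11.8148*z - 3.0751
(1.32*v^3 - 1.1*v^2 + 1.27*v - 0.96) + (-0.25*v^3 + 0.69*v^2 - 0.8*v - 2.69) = 1.07*v^3 - 0.41*v^2 + 0.47*v - 3.65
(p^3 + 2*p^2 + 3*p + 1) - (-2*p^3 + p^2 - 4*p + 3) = 3*p^3 + p^2 + 7*p - 2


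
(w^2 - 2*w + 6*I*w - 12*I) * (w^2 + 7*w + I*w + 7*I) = w^4 + 5*w^3 + 7*I*w^3 - 20*w^2 + 35*I*w^2 - 30*w - 98*I*w + 84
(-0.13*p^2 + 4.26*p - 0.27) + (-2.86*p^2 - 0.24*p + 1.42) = -2.99*p^2 + 4.02*p + 1.15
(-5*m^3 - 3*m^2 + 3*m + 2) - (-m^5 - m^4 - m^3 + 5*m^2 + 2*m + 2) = m^5 + m^4 - 4*m^3 - 8*m^2 + m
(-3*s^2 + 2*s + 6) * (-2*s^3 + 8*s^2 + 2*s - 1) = 6*s^5 - 28*s^4 - 2*s^3 + 55*s^2 + 10*s - 6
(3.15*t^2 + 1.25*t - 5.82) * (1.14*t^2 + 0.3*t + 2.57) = 3.591*t^4 + 2.37*t^3 + 1.8357*t^2 + 1.4665*t - 14.9574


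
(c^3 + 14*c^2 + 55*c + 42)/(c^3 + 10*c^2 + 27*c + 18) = (c + 7)/(c + 3)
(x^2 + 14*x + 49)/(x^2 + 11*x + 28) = (x + 7)/(x + 4)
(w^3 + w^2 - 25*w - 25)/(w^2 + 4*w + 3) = (w^2 - 25)/(w + 3)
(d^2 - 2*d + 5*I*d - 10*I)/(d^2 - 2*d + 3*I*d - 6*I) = (d + 5*I)/(d + 3*I)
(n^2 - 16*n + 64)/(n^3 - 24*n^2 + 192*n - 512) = 1/(n - 8)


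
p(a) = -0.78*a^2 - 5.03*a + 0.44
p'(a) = -1.56*a - 5.03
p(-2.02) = 7.42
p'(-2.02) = -1.88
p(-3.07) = 8.53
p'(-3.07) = -0.24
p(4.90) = -42.93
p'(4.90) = -12.67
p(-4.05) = 8.02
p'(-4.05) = 1.29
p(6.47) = -64.76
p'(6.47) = -15.12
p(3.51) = -26.82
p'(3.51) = -10.51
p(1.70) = -10.37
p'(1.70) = -7.68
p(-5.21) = 5.47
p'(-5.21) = 3.10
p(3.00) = -21.67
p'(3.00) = -9.71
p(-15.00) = -99.61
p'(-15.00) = 18.37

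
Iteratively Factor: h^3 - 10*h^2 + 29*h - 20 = (h - 5)*(h^2 - 5*h + 4) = (h - 5)*(h - 1)*(h - 4)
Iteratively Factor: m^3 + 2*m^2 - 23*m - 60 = (m - 5)*(m^2 + 7*m + 12) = (m - 5)*(m + 3)*(m + 4)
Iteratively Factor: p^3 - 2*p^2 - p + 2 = (p + 1)*(p^2 - 3*p + 2) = (p - 2)*(p + 1)*(p - 1)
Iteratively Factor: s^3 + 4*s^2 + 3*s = (s + 1)*(s^2 + 3*s) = (s + 1)*(s + 3)*(s)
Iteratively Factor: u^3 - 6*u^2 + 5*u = (u)*(u^2 - 6*u + 5) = u*(u - 5)*(u - 1)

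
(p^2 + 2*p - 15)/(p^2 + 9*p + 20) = (p - 3)/(p + 4)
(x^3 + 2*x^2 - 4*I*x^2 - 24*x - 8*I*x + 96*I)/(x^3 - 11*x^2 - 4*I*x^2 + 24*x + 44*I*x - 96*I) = (x^2 + 2*x - 24)/(x^2 - 11*x + 24)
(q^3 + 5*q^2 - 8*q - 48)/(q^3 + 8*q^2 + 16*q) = (q - 3)/q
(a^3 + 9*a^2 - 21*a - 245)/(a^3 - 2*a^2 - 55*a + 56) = (a^2 + 2*a - 35)/(a^2 - 9*a + 8)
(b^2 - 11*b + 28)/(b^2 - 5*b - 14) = (b - 4)/(b + 2)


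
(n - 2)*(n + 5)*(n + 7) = n^3 + 10*n^2 + 11*n - 70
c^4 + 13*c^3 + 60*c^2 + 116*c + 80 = (c + 2)^2*(c + 4)*(c + 5)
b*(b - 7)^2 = b^3 - 14*b^2 + 49*b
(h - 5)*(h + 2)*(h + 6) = h^3 + 3*h^2 - 28*h - 60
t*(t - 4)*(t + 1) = t^3 - 3*t^2 - 4*t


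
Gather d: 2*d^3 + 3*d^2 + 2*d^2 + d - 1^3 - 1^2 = 2*d^3 + 5*d^2 + d - 2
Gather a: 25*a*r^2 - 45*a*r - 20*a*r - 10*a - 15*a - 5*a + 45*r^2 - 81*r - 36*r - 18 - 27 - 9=a*(25*r^2 - 65*r - 30) + 45*r^2 - 117*r - 54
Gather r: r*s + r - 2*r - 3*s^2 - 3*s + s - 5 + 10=r*(s - 1) - 3*s^2 - 2*s + 5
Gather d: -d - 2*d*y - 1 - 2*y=d*(-2*y - 1) - 2*y - 1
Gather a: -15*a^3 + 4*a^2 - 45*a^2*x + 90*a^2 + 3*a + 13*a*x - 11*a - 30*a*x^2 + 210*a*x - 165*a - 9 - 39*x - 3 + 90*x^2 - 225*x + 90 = -15*a^3 + a^2*(94 - 45*x) + a*(-30*x^2 + 223*x - 173) + 90*x^2 - 264*x + 78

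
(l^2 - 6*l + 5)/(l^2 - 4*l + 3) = (l - 5)/(l - 3)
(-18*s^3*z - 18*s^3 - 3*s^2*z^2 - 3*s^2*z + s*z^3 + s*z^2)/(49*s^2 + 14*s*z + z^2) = s*(-18*s^2*z - 18*s^2 - 3*s*z^2 - 3*s*z + z^3 + z^2)/(49*s^2 + 14*s*z + z^2)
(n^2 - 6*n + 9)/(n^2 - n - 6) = (n - 3)/(n + 2)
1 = 1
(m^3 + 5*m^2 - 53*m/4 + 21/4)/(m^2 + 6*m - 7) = (m^2 - 2*m + 3/4)/(m - 1)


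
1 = 1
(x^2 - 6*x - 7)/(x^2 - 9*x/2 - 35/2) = 2*(x + 1)/(2*x + 5)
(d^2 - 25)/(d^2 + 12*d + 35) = (d - 5)/(d + 7)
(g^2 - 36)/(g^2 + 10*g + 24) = (g - 6)/(g + 4)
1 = 1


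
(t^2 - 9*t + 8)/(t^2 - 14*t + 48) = (t - 1)/(t - 6)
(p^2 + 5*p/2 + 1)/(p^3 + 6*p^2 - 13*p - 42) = (p + 1/2)/(p^2 + 4*p - 21)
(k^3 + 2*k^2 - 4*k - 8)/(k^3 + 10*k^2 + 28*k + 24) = (k - 2)/(k + 6)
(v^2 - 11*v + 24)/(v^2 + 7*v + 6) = (v^2 - 11*v + 24)/(v^2 + 7*v + 6)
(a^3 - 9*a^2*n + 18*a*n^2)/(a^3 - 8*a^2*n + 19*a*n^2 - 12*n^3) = a*(a - 6*n)/(a^2 - 5*a*n + 4*n^2)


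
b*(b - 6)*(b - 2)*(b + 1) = b^4 - 7*b^3 + 4*b^2 + 12*b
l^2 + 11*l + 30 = (l + 5)*(l + 6)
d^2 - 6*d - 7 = (d - 7)*(d + 1)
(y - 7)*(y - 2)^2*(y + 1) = y^4 - 10*y^3 + 21*y^2 + 4*y - 28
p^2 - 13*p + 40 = (p - 8)*(p - 5)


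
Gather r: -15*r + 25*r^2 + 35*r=25*r^2 + 20*r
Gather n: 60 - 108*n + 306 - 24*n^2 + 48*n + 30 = -24*n^2 - 60*n + 396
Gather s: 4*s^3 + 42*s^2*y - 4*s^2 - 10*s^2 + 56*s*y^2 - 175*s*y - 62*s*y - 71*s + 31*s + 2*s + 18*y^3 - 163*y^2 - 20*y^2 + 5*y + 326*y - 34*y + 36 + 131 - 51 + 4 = 4*s^3 + s^2*(42*y - 14) + s*(56*y^2 - 237*y - 38) + 18*y^3 - 183*y^2 + 297*y + 120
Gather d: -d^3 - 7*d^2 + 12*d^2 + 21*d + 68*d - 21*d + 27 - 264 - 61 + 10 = -d^3 + 5*d^2 + 68*d - 288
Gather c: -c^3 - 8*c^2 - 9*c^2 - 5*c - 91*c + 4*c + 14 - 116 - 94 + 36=-c^3 - 17*c^2 - 92*c - 160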